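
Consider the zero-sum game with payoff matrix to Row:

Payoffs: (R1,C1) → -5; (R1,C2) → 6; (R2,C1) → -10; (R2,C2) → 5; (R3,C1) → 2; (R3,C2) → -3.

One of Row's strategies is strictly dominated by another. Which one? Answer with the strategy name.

R2

R1 gives a strictly higher payoff than R2 against every column: -5 > -10, 6 > 5.
So R2 is strictly dominated and Row never plays it.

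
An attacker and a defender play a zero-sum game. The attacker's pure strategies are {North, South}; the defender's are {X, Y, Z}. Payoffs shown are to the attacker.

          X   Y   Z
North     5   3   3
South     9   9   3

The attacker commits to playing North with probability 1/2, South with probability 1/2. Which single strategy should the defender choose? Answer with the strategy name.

If the defender plays X, the attacker's expected payoff is (1/2)·5 + (1/2)·9 = 7.
If the defender plays Y, the attacker's expected payoff is (1/2)·3 + (1/2)·9 = 6.
If the defender plays Z, the attacker's expected payoff is (1/2)·3 + (1/2)·3 = 3.
The defender minimizes the attacker's payoff; the smallest is 3, so the best response is Z.

Z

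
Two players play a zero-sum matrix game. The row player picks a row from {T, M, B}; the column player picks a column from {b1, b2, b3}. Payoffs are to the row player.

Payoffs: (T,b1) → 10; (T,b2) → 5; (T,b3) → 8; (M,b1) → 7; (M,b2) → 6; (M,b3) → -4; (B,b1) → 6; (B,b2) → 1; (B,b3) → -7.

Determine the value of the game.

Row minima: T → 5, M → -4, B → -7; maximin = 5.
Column maxima: b1 → 10, b2 → 6, b3 → 8; minimax = 6.
5 ≠ 6, so there is no saddle point; optimal play is mixed.
B is strictly dominated by T, so the row player never plays it.
b1 is strictly dominated by b2 (it gives the row player strictly more in every row), so the column player never plays it.
On the remaining 2×2 (T, M vs b2, b3):
Let the row player play T with probability p. Expected payoff against b2: 5p + 6(1−p) = −p + 6; against b3: 8p + (-4)(1−p) = 12p − 4.
Setting these equal: −p + 6 = 12p − 4 ⇒ −13p = -10 ⇒ p = 10/13, and the value is (-1)·(10/13) + 6 = 68/13.
For the column player: with q = P(b2), equating T's and M's payoffs gives −3q + 8 = 10q − 4 ⇒ q = 12/13.

68/13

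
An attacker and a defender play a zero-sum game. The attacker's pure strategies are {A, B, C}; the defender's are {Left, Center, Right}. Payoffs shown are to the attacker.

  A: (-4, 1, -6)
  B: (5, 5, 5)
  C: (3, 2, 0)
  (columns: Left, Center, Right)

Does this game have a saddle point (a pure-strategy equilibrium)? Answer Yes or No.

Row minima: A → -6, B → 5, C → 0; maximin = 5.
Column maxima: Left → 5, Center → 5, Right → 5; minimax = 5.
maximin = minimax = 5, so a saddle point exists.

Yes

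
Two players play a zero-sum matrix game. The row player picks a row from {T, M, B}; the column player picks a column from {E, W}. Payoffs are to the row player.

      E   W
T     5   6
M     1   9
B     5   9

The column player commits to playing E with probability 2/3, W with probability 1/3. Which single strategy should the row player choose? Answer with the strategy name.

Expected payoff of T: (2/3)·5 + (1/3)·6 = 16/3.
Expected payoff of M: (2/3)·1 + (1/3)·9 = 11/3.
Expected payoff of B: (2/3)·5 + (1/3)·9 = 19/3.
The largest is 19/3, so the row player's best response is B.

B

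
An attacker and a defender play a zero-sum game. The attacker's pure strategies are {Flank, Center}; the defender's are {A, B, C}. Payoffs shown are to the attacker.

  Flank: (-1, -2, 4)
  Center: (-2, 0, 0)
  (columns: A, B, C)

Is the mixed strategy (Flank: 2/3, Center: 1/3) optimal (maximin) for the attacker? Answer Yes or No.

Against A this mix gives (2/3)·(-1) + (1/3)·(-2) = -4/3.
Against B this mix gives (2/3)·(-2) + (1/3)·0 = -4/3.
Against C this mix gives (2/3)·4 + (1/3)·0 = 8/3.
All of the defender's active replies (A, B) yield -4/3, and no column does worse for the attacker. The mix makes the defender indifferent and guarantees -4/3, so it is optimal.

Yes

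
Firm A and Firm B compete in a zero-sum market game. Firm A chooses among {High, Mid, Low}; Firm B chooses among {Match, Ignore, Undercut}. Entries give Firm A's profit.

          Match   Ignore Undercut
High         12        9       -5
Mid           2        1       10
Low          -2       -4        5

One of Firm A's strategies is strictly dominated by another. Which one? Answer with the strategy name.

Low

Mid gives a strictly higher payoff than Low against every column: 2 > -2, 1 > -4, 10 > 5.
So Low is strictly dominated and Firm A never plays it.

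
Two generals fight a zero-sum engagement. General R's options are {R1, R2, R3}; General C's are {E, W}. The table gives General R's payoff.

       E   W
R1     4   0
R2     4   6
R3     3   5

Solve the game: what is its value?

4

Row minima: R1 → 0, R2 → 4, R3 → 3; maximin = 4.
Column maxima: E → 4, W → 6; minimax = 4.
Since maximin = minimax = 4, there is a saddle point and the value is 4.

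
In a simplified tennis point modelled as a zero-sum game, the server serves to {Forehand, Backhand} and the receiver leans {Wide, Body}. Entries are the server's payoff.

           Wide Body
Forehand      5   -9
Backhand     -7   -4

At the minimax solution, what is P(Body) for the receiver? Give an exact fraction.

12/17

Row minima: Forehand → -9, Backhand → -7; maximin = -7.
Column maxima: Wide → 5, Body → -4; minimax = -4.
-7 ≠ -4, so there is no saddle point; optimal play is mixed.
Let the server play Forehand with probability p. Expected payoff against Wide: 5p + (-7)(1−p) = 12p − 7; against Body: (-9)p + (-4)(1−p) = −5p − 4.
Setting these equal: 12p − 7 = −5p − 4 ⇒ 17p = 3 ⇒ p = 3/17, and the value is (12)·(3/17) − 7 = -83/17.
For the receiver: with q = P(Wide), equating Forehand's and Backhand's payoffs gives 14q − 9 = −3q − 4 ⇒ q = 5/17.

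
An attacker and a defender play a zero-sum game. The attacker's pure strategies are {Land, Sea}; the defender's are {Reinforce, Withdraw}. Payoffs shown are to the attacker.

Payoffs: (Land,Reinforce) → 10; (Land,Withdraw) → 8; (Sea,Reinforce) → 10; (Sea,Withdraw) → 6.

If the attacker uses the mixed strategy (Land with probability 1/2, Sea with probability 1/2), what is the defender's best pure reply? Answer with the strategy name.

Withdraw

If the defender plays Reinforce, the attacker's expected payoff is (1/2)·10 + (1/2)·10 = 10.
If the defender plays Withdraw, the attacker's expected payoff is (1/2)·8 + (1/2)·6 = 7.
The defender minimizes the attacker's payoff; the smallest is 7, so the best response is Withdraw.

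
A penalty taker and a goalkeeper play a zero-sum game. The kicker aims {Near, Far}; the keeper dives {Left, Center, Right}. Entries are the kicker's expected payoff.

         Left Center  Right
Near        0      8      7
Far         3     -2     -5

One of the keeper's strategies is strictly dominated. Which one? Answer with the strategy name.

Center

Right holds the kicker's payoff strictly below Center in every row: 7 < 8, -5 < -2.
So Center is strictly dominated for the keeper.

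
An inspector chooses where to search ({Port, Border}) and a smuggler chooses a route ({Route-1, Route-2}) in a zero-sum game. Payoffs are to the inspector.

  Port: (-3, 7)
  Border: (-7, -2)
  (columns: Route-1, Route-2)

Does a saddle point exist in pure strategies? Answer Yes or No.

Yes

Row minima: Port → -3, Border → -7; maximin = -3.
Column maxima: Route-1 → -3, Route-2 → 7; minimax = -3.
maximin = minimax = -3, so a saddle point exists.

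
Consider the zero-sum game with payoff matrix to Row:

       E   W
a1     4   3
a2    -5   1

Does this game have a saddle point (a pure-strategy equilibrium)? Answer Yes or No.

Row minima: a1 → 3, a2 → -5; maximin = 3.
Column maxima: E → 4, W → 3; minimax = 3.
maximin = minimax = 3, so a saddle point exists.

Yes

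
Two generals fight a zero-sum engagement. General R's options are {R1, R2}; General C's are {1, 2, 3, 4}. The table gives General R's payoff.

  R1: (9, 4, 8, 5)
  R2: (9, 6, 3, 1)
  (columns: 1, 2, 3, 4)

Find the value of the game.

13/3

Row minima: R1 → 4, R2 → 1; maximin = 4.
Column maxima: 1 → 9, 2 → 6, 3 → 8, 4 → 5; minimax = 5.
4 ≠ 5, so there is no saddle point; optimal play is mixed.
1 is strictly dominated by 2 (it gives General R strictly more in every row), so General C never plays it.
3 is strictly dominated by 4 (it gives General R strictly more in every row), so General C never plays it.
On the remaining 2×2 (R1, R2 vs 2, 4):
Let General R play R1 with probability p. Expected payoff against 2: 4p + 6(1−p) = −2p + 6; against 4: 5p + 1(1−p) = 4p + 1.
Setting these equal: −2p + 6 = 4p + 1 ⇒ −6p = -5 ⇒ p = 5/6, and the value is (-2)·(5/6) + 6 = 13/3.
For General C: with q = P(2), equating R1's and R2's payoffs gives −q + 5 = 5q + 1 ⇒ q = 2/3.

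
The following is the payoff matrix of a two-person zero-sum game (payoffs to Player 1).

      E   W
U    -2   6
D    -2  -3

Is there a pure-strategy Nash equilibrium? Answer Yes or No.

Yes

Row minima: U → -2, D → -3; maximin = -2.
Column maxima: E → -2, W → 6; minimax = -2.
maximin = minimax = -2, so a saddle point exists.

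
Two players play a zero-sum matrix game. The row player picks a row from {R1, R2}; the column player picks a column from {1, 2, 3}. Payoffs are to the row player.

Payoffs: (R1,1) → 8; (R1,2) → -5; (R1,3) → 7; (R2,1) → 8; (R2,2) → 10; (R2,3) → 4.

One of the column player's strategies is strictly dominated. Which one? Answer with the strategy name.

3 holds the row player's payoff strictly below 1 in every row: 7 < 8, 4 < 8.
So 1 is strictly dominated for the column player.

1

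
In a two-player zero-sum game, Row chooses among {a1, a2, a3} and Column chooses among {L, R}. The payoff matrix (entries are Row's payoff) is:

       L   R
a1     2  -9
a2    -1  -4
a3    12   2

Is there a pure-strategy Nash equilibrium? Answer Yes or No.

Row minima: a1 → -9, a2 → -4, a3 → 2; maximin = 2.
Column maxima: L → 12, R → 2; minimax = 2.
maximin = minimax = 2, so a saddle point exists.

Yes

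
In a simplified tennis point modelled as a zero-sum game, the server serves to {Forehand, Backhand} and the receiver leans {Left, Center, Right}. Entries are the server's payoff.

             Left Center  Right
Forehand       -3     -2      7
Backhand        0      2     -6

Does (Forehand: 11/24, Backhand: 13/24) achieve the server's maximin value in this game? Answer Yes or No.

Against Left this mix gives (11/24)·(-3) + (13/24)·0 = -11/8.
Against Center this mix gives (11/24)·(-2) + (13/24)·2 = 1/6.
Against Right this mix gives (11/24)·7 + (13/24)·(-6) = -1/24.
The receiver will play Left, holding the server to -11/8. Shifting weight toward the row that does better against Left would raise this floor (the equalizing mix achieves -9/8 against both Left and Right), so the proposed strategy is not optimal.

No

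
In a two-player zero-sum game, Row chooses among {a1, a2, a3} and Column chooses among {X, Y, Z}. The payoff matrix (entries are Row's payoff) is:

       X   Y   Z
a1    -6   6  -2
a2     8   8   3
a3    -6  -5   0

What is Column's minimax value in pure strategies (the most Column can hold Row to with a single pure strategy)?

3

Column maxima: X → 8, Y → 8, Z → 3.
The smallest of these is 3.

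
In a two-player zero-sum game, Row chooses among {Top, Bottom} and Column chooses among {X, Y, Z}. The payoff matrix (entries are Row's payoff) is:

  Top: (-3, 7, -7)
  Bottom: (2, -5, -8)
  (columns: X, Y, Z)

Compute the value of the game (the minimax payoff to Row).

-7

Row minima: Top → -7, Bottom → -8; maximin = -7.
Column maxima: X → 2, Y → 7, Z → -7; minimax = -7.
Since maximin = minimax = -7, there is a saddle point and the value is -7.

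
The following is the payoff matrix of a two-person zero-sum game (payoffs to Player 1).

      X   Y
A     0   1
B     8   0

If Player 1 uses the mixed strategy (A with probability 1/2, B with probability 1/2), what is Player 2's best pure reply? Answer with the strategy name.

Y

If Player 2 plays X, Player 1's expected payoff is (1/2)·0 + (1/2)·8 = 4.
If Player 2 plays Y, Player 1's expected payoff is (1/2)·1 + (1/2)·0 = 1/2.
Player 2 minimizes Player 1's payoff; the smallest is 1/2, so the best response is Y.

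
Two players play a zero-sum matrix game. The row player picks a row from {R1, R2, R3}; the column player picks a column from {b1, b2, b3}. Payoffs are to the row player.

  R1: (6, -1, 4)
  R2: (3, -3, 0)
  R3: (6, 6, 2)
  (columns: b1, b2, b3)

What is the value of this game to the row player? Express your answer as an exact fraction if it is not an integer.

26/9

Row minima: R1 → -1, R2 → -3, R3 → 2; maximin = 2.
Column maxima: b1 → 6, b2 → 6, b3 → 4; minimax = 4.
2 ≠ 4, so there is no saddle point; optimal play is mixed.
R2 is strictly dominated by R1, so the row player never plays it.
b1 is strictly dominated by b3 (it gives the row player strictly more in every row), so the column player never plays it.
On the remaining 2×2 (R1, R3 vs b2, b3):
Let the row player play R1 with probability p. Expected payoff against b2: (-1)p + 6(1−p) = −7p + 6; against b3: 4p + 2(1−p) = 2p + 2.
Setting these equal: −7p + 6 = 2p + 2 ⇒ −9p = -4 ⇒ p = 4/9, and the value is (-7)·(4/9) + 6 = 26/9.
For the column player: with q = P(b2), equating R1's and R3's payoffs gives −5q + 4 = 4q + 2 ⇒ q = 2/9.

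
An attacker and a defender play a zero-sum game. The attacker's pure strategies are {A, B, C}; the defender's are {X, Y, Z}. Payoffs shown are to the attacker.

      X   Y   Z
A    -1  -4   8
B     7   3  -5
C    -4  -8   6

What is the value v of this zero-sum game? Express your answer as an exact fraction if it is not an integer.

Row minima: A → -4, B → -5, C → -8; maximin = -4.
Column maxima: X → 7, Y → 3, Z → 8; minimax = 3.
-4 ≠ 3, so there is no saddle point; optimal play is mixed.
C is strictly dominated by A, so the attacker never plays it.
X is strictly dominated by Y (it gives the attacker strictly more in every row), so the defender never plays it.
On the remaining 2×2 (A, B vs Y, Z):
Let the attacker play A with probability p. Expected payoff against Y: (-4)p + 3(1−p) = −7p + 3; against Z: 8p + (-5)(1−p) = 13p − 5.
Setting these equal: −7p + 3 = 13p − 5 ⇒ −20p = -8 ⇒ p = 2/5, and the value is (-7)·(2/5) + 3 = 1/5.
For the defender: with q = P(Y), equating A's and B's payoffs gives −12q + 8 = 8q − 5 ⇒ q = 13/20.

1/5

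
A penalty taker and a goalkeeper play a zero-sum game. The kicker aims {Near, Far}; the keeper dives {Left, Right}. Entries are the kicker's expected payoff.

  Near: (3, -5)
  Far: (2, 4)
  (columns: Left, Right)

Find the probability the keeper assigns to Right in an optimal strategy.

Row minima: Near → -5, Far → 2; maximin = 2.
Column maxima: Left → 3, Right → 4; minimax = 3.
2 ≠ 3, so there is no saddle point; optimal play is mixed.
Let the kicker play Near with probability p. Expected payoff against Left: 3p + 2(1−p) = p + 2; against Right: (-5)p + 4(1−p) = −9p + 4.
Setting these equal: p + 2 = −9p + 4 ⇒ 10p = 2 ⇒ p = 1/5, and the value is (1)·(1/5) + 2 = 11/5.
For the keeper: with q = P(Left), equating Near's and Far's payoffs gives 8q − 5 = −2q + 4 ⇒ q = 9/10.

1/10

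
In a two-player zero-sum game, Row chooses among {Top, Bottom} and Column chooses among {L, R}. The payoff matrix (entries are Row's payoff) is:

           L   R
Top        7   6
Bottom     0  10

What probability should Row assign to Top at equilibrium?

10/11

Row minima: Top → 6, Bottom → 0; maximin = 6.
Column maxima: L → 7, R → 10; minimax = 7.
6 ≠ 7, so there is no saddle point; optimal play is mixed.
Let Row play Top with probability p. Expected payoff against L: 7p + 0(1−p) = 7p; against R: 6p + 10(1−p) = −4p + 10.
Setting these equal: 7p = −4p + 10 ⇒ 11p = 10 ⇒ p = 10/11, and the value is (7)·(10/11) = 70/11.
For Column: with q = P(L), equating Top's and Bottom's payoffs gives q + 6 = −10q + 10 ⇒ q = 4/11.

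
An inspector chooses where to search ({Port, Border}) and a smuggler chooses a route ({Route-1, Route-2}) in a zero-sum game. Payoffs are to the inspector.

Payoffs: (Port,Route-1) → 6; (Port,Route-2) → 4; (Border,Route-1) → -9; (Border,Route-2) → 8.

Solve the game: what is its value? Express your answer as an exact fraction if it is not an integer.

84/19

Row minima: Port → 4, Border → -9; maximin = 4.
Column maxima: Route-1 → 6, Route-2 → 8; minimax = 6.
4 ≠ 6, so there is no saddle point; optimal play is mixed.
Let the inspector play Port with probability p. Expected payoff against Route-1: 6p + (-9)(1−p) = 15p − 9; against Route-2: 4p + 8(1−p) = −4p + 8.
Setting these equal: 15p − 9 = −4p + 8 ⇒ 19p = 17 ⇒ p = 17/19, and the value is (15)·(17/19) − 9 = 84/19.
For the smuggler: with q = P(Route-1), equating Port's and Border's payoffs gives 2q + 4 = −17q + 8 ⇒ q = 4/19.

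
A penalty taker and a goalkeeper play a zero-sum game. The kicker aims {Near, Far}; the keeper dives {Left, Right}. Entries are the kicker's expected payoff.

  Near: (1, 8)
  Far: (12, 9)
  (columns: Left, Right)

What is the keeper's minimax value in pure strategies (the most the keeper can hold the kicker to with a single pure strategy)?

9

Column maxima: Left → 12, Right → 9.
The smallest of these is 9.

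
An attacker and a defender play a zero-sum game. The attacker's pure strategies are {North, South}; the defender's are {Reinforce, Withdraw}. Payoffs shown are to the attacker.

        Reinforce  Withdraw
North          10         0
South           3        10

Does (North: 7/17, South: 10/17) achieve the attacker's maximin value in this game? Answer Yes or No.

Against Reinforce this mix gives (7/17)·10 + (10/17)·3 = 100/17.
Against Withdraw this mix gives (7/17)·0 + (10/17)·10 = 100/17.
All of the defender's active replies (Reinforce, Withdraw) yield 100/17, and no column does worse for the attacker. The mix makes the defender indifferent and guarantees 100/17, so it is optimal.

Yes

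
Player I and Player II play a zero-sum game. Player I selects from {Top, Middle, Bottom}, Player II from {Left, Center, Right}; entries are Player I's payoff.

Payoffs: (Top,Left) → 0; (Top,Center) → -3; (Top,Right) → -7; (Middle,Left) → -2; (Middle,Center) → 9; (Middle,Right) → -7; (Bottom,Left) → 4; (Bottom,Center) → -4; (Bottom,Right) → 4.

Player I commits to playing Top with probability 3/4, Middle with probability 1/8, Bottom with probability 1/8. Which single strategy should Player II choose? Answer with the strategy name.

Right

If Player II plays Left, Player I's expected payoff is (3/4)·0 + (1/8)·(-2) + (1/8)·4 = 1/4.
If Player II plays Center, Player I's expected payoff is (3/4)·(-3) + (1/8)·9 + (1/8)·(-4) = -13/8.
If Player II plays Right, Player I's expected payoff is (3/4)·(-7) + (1/8)·(-7) + (1/8)·4 = -45/8.
Player II minimizes Player I's payoff; the smallest is -45/8, so the best response is Right.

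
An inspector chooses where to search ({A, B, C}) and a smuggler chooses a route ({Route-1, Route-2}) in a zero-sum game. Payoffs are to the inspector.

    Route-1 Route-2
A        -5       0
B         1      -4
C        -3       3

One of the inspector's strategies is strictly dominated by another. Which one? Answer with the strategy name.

C gives a strictly higher payoff than A against every column: -3 > -5, 3 > 0.
So A is strictly dominated and the inspector never plays it.

A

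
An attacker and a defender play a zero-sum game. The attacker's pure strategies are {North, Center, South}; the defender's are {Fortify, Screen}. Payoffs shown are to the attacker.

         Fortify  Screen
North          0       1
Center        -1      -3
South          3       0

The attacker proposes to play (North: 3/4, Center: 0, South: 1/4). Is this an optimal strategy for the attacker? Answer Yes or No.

Against Fortify this mix gives (3/4)·0 + (1/4)·3 = 3/4.
Against Screen this mix gives (3/4)·1 + (1/4)·0 = 3/4.
All of the defender's active replies (Fortify, Screen) yield 3/4, and no column does worse for the attacker. The mix makes the defender indifferent and guarantees 3/4, so it is optimal.

Yes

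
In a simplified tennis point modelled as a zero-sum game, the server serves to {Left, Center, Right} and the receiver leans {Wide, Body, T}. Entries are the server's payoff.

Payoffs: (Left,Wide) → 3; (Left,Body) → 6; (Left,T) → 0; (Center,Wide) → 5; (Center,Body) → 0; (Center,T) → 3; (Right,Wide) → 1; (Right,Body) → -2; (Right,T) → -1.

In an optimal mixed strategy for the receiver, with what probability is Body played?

1/3

Row minima: Left → 0, Center → 0, Right → -2; maximin = 0.
Column maxima: Wide → 5, Body → 6, T → 3; minimax = 3.
0 ≠ 3, so there is no saddle point; optimal play is mixed.
Right is strictly dominated by Left, so the server never plays it.
Wide is strictly dominated by T (it gives the server strictly more in every row), so the receiver never plays it.
On the remaining 2×2 (Left, Center vs Body, T):
Let the server play Left with probability p. Expected payoff against Body: 6p + 0(1−p) = 6p; against T: 0p + 3(1−p) = −3p + 3.
Setting these equal: 6p = −3p + 3 ⇒ 9p = 3 ⇒ p = 1/3, and the value is (6)·(1/3) = 2.
For the receiver: with q = P(Body), equating Left's and Center's payoffs gives 6q = −3q + 3 ⇒ q = 1/3.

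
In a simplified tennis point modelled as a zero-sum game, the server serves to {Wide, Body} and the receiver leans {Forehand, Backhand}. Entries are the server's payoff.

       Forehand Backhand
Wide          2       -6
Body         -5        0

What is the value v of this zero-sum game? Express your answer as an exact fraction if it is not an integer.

-30/13

Row minima: Wide → -6, Body → -5; maximin = -5.
Column maxima: Forehand → 2, Backhand → 0; minimax = 0.
-5 ≠ 0, so there is no saddle point; optimal play is mixed.
Let the server play Wide with probability p. Expected payoff against Forehand: 2p + (-5)(1−p) = 7p − 5; against Backhand: (-6)p + 0(1−p) = −6p.
Setting these equal: 7p − 5 = −6p ⇒ 13p = 5 ⇒ p = 5/13, and the value is (7)·(5/13) − 5 = -30/13.
For the receiver: with q = P(Forehand), equating Wide's and Body's payoffs gives 8q − 6 = −5q ⇒ q = 6/13.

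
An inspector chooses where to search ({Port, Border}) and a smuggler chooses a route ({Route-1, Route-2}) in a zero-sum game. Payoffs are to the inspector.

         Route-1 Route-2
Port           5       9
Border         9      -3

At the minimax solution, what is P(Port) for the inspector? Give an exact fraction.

3/4

Row minima: Port → 5, Border → -3; maximin = 5.
Column maxima: Route-1 → 9, Route-2 → 9; minimax = 9.
5 ≠ 9, so there is no saddle point; optimal play is mixed.
Let the inspector play Port with probability p. Expected payoff against Route-1: 5p + 9(1−p) = −4p + 9; against Route-2: 9p + (-3)(1−p) = 12p − 3.
Setting these equal: −4p + 9 = 12p − 3 ⇒ −16p = -12 ⇒ p = 3/4, and the value is (-4)·(3/4) + 9 = 6.
For the smuggler: with q = P(Route-1), equating Port's and Border's payoffs gives −4q + 9 = 12q − 3 ⇒ q = 3/4.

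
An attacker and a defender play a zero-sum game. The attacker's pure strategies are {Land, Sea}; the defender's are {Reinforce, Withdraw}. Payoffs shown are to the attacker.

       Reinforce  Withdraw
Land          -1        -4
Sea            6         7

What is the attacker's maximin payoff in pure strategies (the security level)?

Row minima: Land → -4, Sea → 6.
The best of these is 6.

6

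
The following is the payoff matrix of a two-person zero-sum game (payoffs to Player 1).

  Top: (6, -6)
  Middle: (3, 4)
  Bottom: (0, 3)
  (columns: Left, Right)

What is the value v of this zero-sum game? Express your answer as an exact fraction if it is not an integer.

Row minima: Top → -6, Middle → 3, Bottom → 0; maximin = 3.
Column maxima: Left → 6, Right → 4; minimax = 4.
3 ≠ 4, so there is no saddle point; optimal play is mixed.
Bottom is strictly dominated by Middle, so Player 1 never plays it.
On the remaining 2×2 (Top, Middle vs Left, Right):
Let Player 1 play Top with probability p. Expected payoff against Left: 6p + 3(1−p) = 3p + 3; against Right: (-6)p + 4(1−p) = −10p + 4.
Setting these equal: 3p + 3 = −10p + 4 ⇒ 13p = 1 ⇒ p = 1/13, and the value is (3)·(1/13) + 3 = 42/13.
For Player 2: with q = P(Left), equating Top's and Middle's payoffs gives 12q − 6 = −q + 4 ⇒ q = 10/13.

42/13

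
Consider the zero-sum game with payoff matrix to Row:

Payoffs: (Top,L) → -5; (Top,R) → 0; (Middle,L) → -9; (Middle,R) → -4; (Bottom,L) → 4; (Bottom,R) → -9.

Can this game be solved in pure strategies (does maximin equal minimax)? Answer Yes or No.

Row minima: Top → -5, Middle → -9, Bottom → -9; maximin = -5.
Column maxima: L → 4, R → 0; minimax = 0.
-5 ≠ 0, so no pure-strategy equilibrium exists.

No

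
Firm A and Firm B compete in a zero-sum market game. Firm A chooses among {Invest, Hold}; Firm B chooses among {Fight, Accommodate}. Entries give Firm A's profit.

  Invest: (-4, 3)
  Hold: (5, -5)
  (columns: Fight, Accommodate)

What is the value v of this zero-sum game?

Row minima: Invest → -4, Hold → -5; maximin = -4.
Column maxima: Fight → 5, Accommodate → 3; minimax = 3.
-4 ≠ 3, so there is no saddle point; optimal play is mixed.
Let Firm A play Invest with probability p. Expected payoff against Fight: (-4)p + 5(1−p) = −9p + 5; against Accommodate: 3p + (-5)(1−p) = 8p − 5.
Setting these equal: −9p + 5 = 8p − 5 ⇒ −17p = -10 ⇒ p = 10/17, and the value is (-9)·(10/17) + 5 = -5/17.
For Firm B: with q = P(Fight), equating Invest's and Hold's payoffs gives −7q + 3 = 10q − 5 ⇒ q = 8/17.

-5/17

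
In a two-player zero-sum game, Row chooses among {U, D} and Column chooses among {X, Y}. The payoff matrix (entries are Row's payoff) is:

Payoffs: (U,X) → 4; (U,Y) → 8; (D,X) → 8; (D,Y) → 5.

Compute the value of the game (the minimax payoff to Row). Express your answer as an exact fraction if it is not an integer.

44/7

Row minima: U → 4, D → 5; maximin = 5.
Column maxima: X → 8, Y → 8; minimax = 8.
5 ≠ 8, so there is no saddle point; optimal play is mixed.
Let Row play U with probability p. Expected payoff against X: 4p + 8(1−p) = −4p + 8; against Y: 8p + 5(1−p) = 3p + 5.
Setting these equal: −4p + 8 = 3p + 5 ⇒ −7p = -3 ⇒ p = 3/7, and the value is (-4)·(3/7) + 8 = 44/7.
For Column: with q = P(X), equating U's and D's payoffs gives −4q + 8 = 3q + 5 ⇒ q = 3/7.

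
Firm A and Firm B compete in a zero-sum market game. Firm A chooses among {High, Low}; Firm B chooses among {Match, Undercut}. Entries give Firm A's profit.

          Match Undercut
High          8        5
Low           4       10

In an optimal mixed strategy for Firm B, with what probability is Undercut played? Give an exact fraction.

4/9

Row minima: High → 5, Low → 4; maximin = 5.
Column maxima: Match → 8, Undercut → 10; minimax = 8.
5 ≠ 8, so there is no saddle point; optimal play is mixed.
Let Firm A play High with probability p. Expected payoff against Match: 8p + 4(1−p) = 4p + 4; against Undercut: 5p + 10(1−p) = −5p + 10.
Setting these equal: 4p + 4 = −5p + 10 ⇒ 9p = 6 ⇒ p = 2/3, and the value is (4)·(2/3) + 4 = 20/3.
For Firm B: with q = P(Match), equating High's and Low's payoffs gives 3q + 5 = −6q + 10 ⇒ q = 5/9.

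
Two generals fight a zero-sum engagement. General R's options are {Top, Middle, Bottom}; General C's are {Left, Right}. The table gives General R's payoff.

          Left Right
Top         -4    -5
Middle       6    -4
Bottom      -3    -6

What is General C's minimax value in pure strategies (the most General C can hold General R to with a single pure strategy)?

-4

Column maxima: Left → 6, Right → -4.
The smallest of these is -4.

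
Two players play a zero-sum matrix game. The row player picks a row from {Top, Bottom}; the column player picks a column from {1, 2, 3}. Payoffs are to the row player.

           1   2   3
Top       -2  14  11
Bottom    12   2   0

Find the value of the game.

132/25

Row minima: Top → -2, Bottom → 0; maximin = 0.
Column maxima: 1 → 12, 2 → 14, 3 → 11; minimax = 11.
0 ≠ 11, so there is no saddle point; optimal play is mixed.
2 is strictly dominated by 3 (it gives the row player strictly more in every row), so the column player never plays it.
On the remaining 2×2 (Top, Bottom vs 1, 3):
Let the row player play Top with probability p. Expected payoff against 1: (-2)p + 12(1−p) = −14p + 12; against 3: 11p + 0(1−p) = 11p.
Setting these equal: −14p + 12 = 11p ⇒ −25p = -12 ⇒ p = 12/25, and the value is (-14)·(12/25) + 12 = 132/25.
For the column player: with q = P(1), equating Top's and Bottom's payoffs gives −13q + 11 = 12q ⇒ q = 11/25.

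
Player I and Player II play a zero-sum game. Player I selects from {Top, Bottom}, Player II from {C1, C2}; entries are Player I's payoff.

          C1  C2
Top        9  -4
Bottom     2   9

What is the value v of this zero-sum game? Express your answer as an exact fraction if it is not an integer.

89/20

Row minima: Top → -4, Bottom → 2; maximin = 2.
Column maxima: C1 → 9, C2 → 9; minimax = 9.
2 ≠ 9, so there is no saddle point; optimal play is mixed.
Let Player I play Top with probability p. Expected payoff against C1: 9p + 2(1−p) = 7p + 2; against C2: (-4)p + 9(1−p) = −13p + 9.
Setting these equal: 7p + 2 = −13p + 9 ⇒ 20p = 7 ⇒ p = 7/20, and the value is (7)·(7/20) + 2 = 89/20.
For Player II: with q = P(C1), equating Top's and Bottom's payoffs gives 13q − 4 = −7q + 9 ⇒ q = 13/20.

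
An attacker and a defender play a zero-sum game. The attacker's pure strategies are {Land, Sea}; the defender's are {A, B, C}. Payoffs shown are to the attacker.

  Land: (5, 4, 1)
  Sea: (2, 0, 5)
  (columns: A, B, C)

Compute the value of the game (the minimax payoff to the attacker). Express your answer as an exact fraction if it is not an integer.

Row minima: Land → 1, Sea → 0; maximin = 1.
Column maxima: A → 5, B → 4, C → 5; minimax = 4.
1 ≠ 4, so there is no saddle point; optimal play is mixed.
A is strictly dominated by B (it gives the attacker strictly more in every row), so the defender never plays it.
On the remaining 2×2 (Land, Sea vs B, C):
Let the attacker play Land with probability p. Expected payoff against B: 4p + 0(1−p) = 4p; against C: 1p + 5(1−p) = −4p + 5.
Setting these equal: 4p = −4p + 5 ⇒ 8p = 5 ⇒ p = 5/8, and the value is (4)·(5/8) = 5/2.
For the defender: with q = P(B), equating Land's and Sea's payoffs gives 3q + 1 = −5q + 5 ⇒ q = 1/2.

5/2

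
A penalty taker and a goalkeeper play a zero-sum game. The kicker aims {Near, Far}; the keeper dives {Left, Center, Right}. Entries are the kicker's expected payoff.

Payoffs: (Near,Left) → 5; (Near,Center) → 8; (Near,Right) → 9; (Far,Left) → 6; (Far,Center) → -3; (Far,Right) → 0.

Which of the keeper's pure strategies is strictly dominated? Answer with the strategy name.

Right

Center holds the kicker's payoff strictly below Right in every row: 8 < 9, -3 < 0.
So Right is strictly dominated for the keeper.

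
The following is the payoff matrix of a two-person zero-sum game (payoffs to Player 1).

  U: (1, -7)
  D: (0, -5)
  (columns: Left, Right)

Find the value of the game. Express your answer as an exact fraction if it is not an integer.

-5

Row minima: U → -7, D → -5; maximin = -5.
Column maxima: Left → 1, Right → -5; minimax = -5.
Since maximin = minimax = -5, there is a saddle point and the value is -5.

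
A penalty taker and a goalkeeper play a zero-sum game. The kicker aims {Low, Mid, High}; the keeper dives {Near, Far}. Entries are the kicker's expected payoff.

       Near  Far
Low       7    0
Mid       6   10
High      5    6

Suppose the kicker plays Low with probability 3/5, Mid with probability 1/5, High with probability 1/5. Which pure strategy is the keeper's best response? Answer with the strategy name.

Far

If the keeper plays Near, the kicker's expected payoff is (3/5)·7 + (1/5)·6 + (1/5)·5 = 32/5.
If the keeper plays Far, the kicker's expected payoff is (3/5)·0 + (1/5)·10 + (1/5)·6 = 16/5.
The keeper minimizes the kicker's payoff; the smallest is 16/5, so the best response is Far.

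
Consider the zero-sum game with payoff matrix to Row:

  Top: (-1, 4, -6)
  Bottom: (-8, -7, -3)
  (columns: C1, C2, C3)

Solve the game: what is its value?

Row minima: Top → -6, Bottom → -8; maximin = -6.
Column maxima: C1 → -1, C2 → 4, C3 → -3; minimax = -3.
-6 ≠ -3, so there is no saddle point; optimal play is mixed.
C2 is strictly dominated by C1 (it gives Row strictly more in every row), so Column never plays it.
On the remaining 2×2 (Top, Bottom vs C1, C3):
Let Row play Top with probability p. Expected payoff against C1: (-1)p + (-8)(1−p) = 7p − 8; against C3: (-6)p + (-3)(1−p) = −3p − 3.
Setting these equal: 7p − 8 = −3p − 3 ⇒ 10p = 5 ⇒ p = 1/2, and the value is (7)·(1/2) − 8 = -9/2.
For Column: with q = P(C1), equating Top's and Bottom's payoffs gives 5q − 6 = −5q − 3 ⇒ q = 3/10.

-9/2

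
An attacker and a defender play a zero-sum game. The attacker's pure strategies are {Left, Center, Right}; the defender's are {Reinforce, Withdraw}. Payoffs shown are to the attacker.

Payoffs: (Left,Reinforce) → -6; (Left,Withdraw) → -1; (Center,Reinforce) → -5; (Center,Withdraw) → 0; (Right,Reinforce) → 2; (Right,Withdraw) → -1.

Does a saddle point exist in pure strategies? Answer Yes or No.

Row minima: Left → -6, Center → -5, Right → -1; maximin = -1.
Column maxima: Reinforce → 2, Withdraw → 0; minimax = 0.
-1 ≠ 0, so no pure-strategy equilibrium exists.

No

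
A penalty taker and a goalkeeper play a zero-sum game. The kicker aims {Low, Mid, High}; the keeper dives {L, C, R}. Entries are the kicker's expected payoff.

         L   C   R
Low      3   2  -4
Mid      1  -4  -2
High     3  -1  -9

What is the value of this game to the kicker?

-5/2

Row minima: Low → -4, Mid → -4, High → -9; maximin = -4.
Column maxima: L → 3, C → 2, R → -2; minimax = -2.
-4 ≠ -2, so there is no saddle point; optimal play is mixed.
L is strictly dominated by C (it gives the kicker strictly more in every row), so the keeper never plays it.
With L eliminated, High is strictly dominated by Low (Low gives the kicker strictly more in every remaining column), so the kicker never plays it.
On the remaining 2×2 (Low, Mid vs C, R):
Let the kicker play Low with probability p. Expected payoff against C: 2p + (-4)(1−p) = 6p − 4; against R: (-4)p + (-2)(1−p) = −2p − 2.
Setting these equal: 6p − 4 = −2p − 2 ⇒ 8p = 2 ⇒ p = 1/4, and the value is (6)·(1/4) − 4 = -5/2.
For the keeper: with q = P(C), equating Low's and Mid's payoffs gives 6q − 4 = −2q − 2 ⇒ q = 1/4.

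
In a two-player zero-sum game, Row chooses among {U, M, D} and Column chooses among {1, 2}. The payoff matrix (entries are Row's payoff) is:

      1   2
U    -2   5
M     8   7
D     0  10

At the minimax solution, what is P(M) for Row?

10/11

Row minima: U → -2, M → 7, D → 0; maximin = 7.
Column maxima: 1 → 8, 2 → 10; minimax = 8.
7 ≠ 8, so there is no saddle point; optimal play is mixed.
U is strictly dominated by M, so Row never plays it.
On the remaining 2×2 (M, D vs 1, 2):
Let Row play M with probability p. Expected payoff against 1: 8p + 0(1−p) = 8p; against 2: 7p + 10(1−p) = −3p + 10.
Setting these equal: 8p = −3p + 10 ⇒ 11p = 10 ⇒ p = 10/11, and the value is (8)·(10/11) = 80/11.
For Column: with q = P(1), equating M's and D's payoffs gives q + 7 = −10q + 10 ⇒ q = 3/11.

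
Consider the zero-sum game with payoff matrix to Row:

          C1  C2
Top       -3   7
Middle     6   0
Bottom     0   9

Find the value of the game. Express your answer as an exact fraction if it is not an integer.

18/5

Row minima: Top → -3, Middle → 0, Bottom → 0; maximin = 0.
Column maxima: C1 → 6, C2 → 9; minimax = 6.
0 ≠ 6, so there is no saddle point; optimal play is mixed.
Top is strictly dominated by Bottom, so Row never plays it.
On the remaining 2×2 (Middle, Bottom vs C1, C2):
Let Row play Middle with probability p. Expected payoff against C1: 6p + 0(1−p) = 6p; against C2: 0p + 9(1−p) = −9p + 9.
Setting these equal: 6p = −9p + 9 ⇒ 15p = 9 ⇒ p = 3/5, and the value is (6)·(3/5) = 18/5.
For Column: with q = P(C1), equating Middle's and Bottom's payoffs gives 6q = −9q + 9 ⇒ q = 3/5.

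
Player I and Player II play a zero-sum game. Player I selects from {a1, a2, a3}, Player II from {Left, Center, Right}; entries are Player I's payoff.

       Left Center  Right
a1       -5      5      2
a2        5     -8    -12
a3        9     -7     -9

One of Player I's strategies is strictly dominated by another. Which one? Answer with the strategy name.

a2

a3 gives a strictly higher payoff than a2 against every column: 9 > 5, -7 > -8, -9 > -12.
So a2 is strictly dominated and Player I never plays it.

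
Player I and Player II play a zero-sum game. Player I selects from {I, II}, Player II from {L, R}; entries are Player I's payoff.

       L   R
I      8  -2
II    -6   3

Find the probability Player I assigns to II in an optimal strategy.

10/19

Row minima: I → -2, II → -6; maximin = -2.
Column maxima: L → 8, R → 3; minimax = 3.
-2 ≠ 3, so there is no saddle point; optimal play is mixed.
Let Player I play I with probability p. Expected payoff against L: 8p + (-6)(1−p) = 14p − 6; against R: (-2)p + 3(1−p) = −5p + 3.
Setting these equal: 14p − 6 = −5p + 3 ⇒ 19p = 9 ⇒ p = 9/19, and the value is (14)·(9/19) − 6 = 12/19.
For Player II: with q = P(L), equating I's and II's payoffs gives 10q − 2 = −9q + 3 ⇒ q = 5/19.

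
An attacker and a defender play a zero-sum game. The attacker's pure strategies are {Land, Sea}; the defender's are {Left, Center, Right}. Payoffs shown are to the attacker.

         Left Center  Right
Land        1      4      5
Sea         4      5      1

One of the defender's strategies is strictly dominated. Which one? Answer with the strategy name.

Left holds the attacker's payoff strictly below Center in every row: 1 < 4, 4 < 5.
So Center is strictly dominated for the defender.

Center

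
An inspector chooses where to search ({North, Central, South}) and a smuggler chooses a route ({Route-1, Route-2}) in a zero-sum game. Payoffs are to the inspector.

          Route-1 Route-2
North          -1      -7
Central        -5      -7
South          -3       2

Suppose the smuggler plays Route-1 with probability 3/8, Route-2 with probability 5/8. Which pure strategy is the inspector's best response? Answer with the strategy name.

Expected payoff of North: (3/8)·(-1) + (5/8)·(-7) = -19/4.
Expected payoff of Central: (3/8)·(-5) + (5/8)·(-7) = -25/4.
Expected payoff of South: (3/8)·(-3) + (5/8)·2 = 1/8.
The largest is 1/8, so the inspector's best response is South.

South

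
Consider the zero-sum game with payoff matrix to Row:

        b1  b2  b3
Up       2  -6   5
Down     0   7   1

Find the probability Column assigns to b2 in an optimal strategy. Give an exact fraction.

Row minima: Up → -6, Down → 0; maximin = 0.
Column maxima: b1 → 2, b2 → 7, b3 → 5; minimax = 2.
0 ≠ 2, so there is no saddle point; optimal play is mixed.
b3 is strictly dominated by b1 (it gives Row strictly more in every row), so Column never plays it.
On the remaining 2×2 (Up, Down vs b1, b2):
Let Row play Up with probability p. Expected payoff against b1: 2p + 0(1−p) = 2p; against b2: (-6)p + 7(1−p) = −13p + 7.
Setting these equal: 2p = −13p + 7 ⇒ 15p = 7 ⇒ p = 7/15, and the value is (2)·(7/15) = 14/15.
For Column: with q = P(b1), equating Up's and Down's payoffs gives 8q − 6 = −7q + 7 ⇒ q = 13/15.

2/15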